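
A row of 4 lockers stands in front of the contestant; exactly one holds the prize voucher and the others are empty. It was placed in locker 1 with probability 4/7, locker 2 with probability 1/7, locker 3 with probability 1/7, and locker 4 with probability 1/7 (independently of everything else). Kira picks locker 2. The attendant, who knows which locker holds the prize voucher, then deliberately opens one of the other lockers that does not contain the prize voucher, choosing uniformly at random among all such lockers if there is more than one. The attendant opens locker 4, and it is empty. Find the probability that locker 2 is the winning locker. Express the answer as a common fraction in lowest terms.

2/17

Apply Bayes' rule, conditioning on where the prize voucher actually is.
If it is in locker 1 (prior 4/7): the attendant has 2 equally likely choices, so probability 1/2; weight (4/7)·(1/2) = 2/7.
If it is in locker 2 (prior 1/7): the attendant has 3 equally likely choices, so probability 1/3; weight (1/7)·(1/3) = 1/21.
If it is in locker 3 (prior 1/7): the attendant has 2 equally likely choices, so probability 1/2; weight (1/7)·(1/2) = 1/14.
If it is in locker 4 (prior 1/7): the attendant opened locker 4, so this case is ruled out; weight (1/7)·0 = 0.
The weights sum to 17/42.
So P(the prize voucher in locker 2 | the attendant opened locker 4) = (1/21) / (17/42) = 2/17.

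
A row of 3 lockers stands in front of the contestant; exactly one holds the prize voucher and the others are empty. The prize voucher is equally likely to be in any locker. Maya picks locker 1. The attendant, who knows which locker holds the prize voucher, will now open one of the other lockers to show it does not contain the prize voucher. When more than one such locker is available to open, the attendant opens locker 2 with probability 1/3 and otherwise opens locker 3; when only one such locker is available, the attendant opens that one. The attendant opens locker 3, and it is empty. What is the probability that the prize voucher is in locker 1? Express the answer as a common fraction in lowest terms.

2/5

Consider each possible location of the prize voucher in turn.
If it is in locker 1 (prior 1/3): locker 2 is available but not opened, probability 2/3; weight (1/3)·(2/3) = 2/9.
If it is in locker 2 (prior 1/3): only locker 3 is available, probability 1; weight (1/3)·1 = 1/3.
If it is in locker 3 (prior 1/3): the attendant opened locker 3, so this case is ruled out; weight (1/3)·0 = 0.
The weights sum to 5/9.
So P(the prize voucher in locker 1 | the attendant opened locker 3) = (2/9) / (5/9) = 2/5.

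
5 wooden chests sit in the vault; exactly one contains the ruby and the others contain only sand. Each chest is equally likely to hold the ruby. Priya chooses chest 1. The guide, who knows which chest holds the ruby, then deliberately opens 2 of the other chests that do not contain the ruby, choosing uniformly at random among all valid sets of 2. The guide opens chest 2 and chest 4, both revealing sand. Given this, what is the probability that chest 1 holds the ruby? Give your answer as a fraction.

1/5

Consider each possible location of the ruby in turn.
If it is in chest 1 (prior 1/5): the guide has 6 equally likely choices, so probability 1/6; weight (1/5)·(1/6) = 1/30.
If it is in either of chests 2 and 4 (prior 1/5 each): that chest was opened and seen not to hold the prize — ruled out; weight (1/5)·0 = 0 each.
If it is in either of chests 3 and 5 (prior 1/5 each): the guide has 3 equally likely choices, so probability 1/3; weight (1/5)·(1/3) = 1/15 each.
The weights sum to 1/6.
So P(the ruby in chest 1 | the guide opened chest 2 and chest 4) = (1/30) / (1/6) = 1/5.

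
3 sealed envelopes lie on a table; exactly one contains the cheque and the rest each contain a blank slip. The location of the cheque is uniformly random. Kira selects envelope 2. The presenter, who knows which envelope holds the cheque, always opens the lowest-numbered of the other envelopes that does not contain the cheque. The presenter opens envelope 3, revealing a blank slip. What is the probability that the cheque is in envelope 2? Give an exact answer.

Apply Bayes' rule, conditioning on where the cheque actually is.
If it is in envelope 1 (prior 1/3): envelope 3 is the lowest-numbered option available, probability 1; weight (1/3)·1 = 1/3.
If it is in envelope 2 (prior 1/3): the presenter would have opened envelope 1 instead, probability 0; weight (1/3)·0 = 0.
If it is in envelope 3 (prior 1/3): the presenter opened envelope 3, so this case is ruled out; weight (1/3)·0 = 0.
The weights sum to 1/3.
So P(the cheque in envelope 2 | the presenter opened envelope 3) = 0 / (1/3) = 0.

0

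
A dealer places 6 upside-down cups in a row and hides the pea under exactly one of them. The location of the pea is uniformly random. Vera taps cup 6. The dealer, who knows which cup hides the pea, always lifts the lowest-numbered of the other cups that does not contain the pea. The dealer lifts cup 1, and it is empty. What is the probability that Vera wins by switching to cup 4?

1/5

Consider each possible location of the pea in turn.
If it is under cup 1 (prior 1/6): the dealer opened cup 1, so this case is ruled out; weight (1/6)·0 = 0.
If it is under any of cups 2, 3, 4, 5, and 6 (prior 1/6 each): cup 1 is the lowest-numbered option available, probability 1; weight (1/6)·1 = 1/6 each.
The weights sum to 5/6.
So P(the pea under cup 4 | the dealer opened cup 1) = (1/6) / (5/6) = 1/5.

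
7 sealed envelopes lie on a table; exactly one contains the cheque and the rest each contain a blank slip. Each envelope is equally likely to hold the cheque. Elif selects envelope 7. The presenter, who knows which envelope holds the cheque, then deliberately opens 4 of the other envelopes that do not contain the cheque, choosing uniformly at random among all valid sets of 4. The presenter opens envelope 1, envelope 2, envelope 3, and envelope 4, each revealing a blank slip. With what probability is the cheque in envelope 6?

3/7

Apply Bayes' rule, conditioning on where the cheque actually is.
If it is in any of envelopes 1, 2, 3, and 4 (prior 1/7 each): that envelope was opened and seen not to hold the prize — ruled out; weight (1/7)·0 = 0 each.
If it is in either of envelopes 5 and 6 (prior 1/7 each): the presenter has 5 equally likely choices, so probability 1/5; weight (1/7)·(1/5) = 1/35 each.
If it is in envelope 7 (prior 1/7): the presenter has 15 equally likely choices, so probability 1/15; weight (1/7)·(1/15) = 1/105.
The weights sum to 1/15.
So P(the cheque in envelope 6 | the presenter opened envelope 1, envelope 2, envelope 3, and envelope 4) = (1/35) / (1/15) = 3/7.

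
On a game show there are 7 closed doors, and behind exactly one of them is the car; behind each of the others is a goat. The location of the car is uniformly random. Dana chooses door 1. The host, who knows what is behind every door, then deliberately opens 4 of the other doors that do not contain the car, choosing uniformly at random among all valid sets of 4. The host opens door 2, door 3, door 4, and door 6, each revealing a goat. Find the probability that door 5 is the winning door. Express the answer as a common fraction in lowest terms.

Condition on the true location of the car.
If it is behind door 1 (prior 1/7): the host has 15 equally likely choices, so probability 1/15; weight (1/7)·(1/15) = 1/105.
If it is behind any of doors 2, 3, 4, and 6 (prior 1/7 each): that door was opened and seen not to hold the prize — ruled out; weight (1/7)·0 = 0 each.
If it is behind either of doors 5 and 7 (prior 1/7 each): the host has 5 equally likely choices, so probability 1/5; weight (1/7)·(1/5) = 1/35 each.
The weights sum to 1/15.
So P(the car behind door 5 | the host opened door 2, door 3, door 4, and door 6) = (1/35) / (1/15) = 3/7.

3/7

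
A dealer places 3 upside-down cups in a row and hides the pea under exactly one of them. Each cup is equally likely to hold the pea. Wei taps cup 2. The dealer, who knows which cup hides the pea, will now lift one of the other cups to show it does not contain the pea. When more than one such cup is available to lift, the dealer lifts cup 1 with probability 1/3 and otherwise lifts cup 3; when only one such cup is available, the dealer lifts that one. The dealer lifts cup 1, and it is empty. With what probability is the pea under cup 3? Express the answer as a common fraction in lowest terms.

Apply Bayes' rule, conditioning on where the pea actually is.
If it is under cup 1 (prior 1/3): the dealer opened cup 1, so this case is ruled out; weight (1/3)·0 = 0.
If it is under cup 2 (prior 1/3): cup 1 is available, opened with probability 1/3; weight (1/3)·(1/3) = 1/9.
If it is under cup 3 (prior 1/3): only cup 1 is available, probability 1; weight (1/3)·1 = 1/3.
The weights sum to 4/9.
So P(the pea under cup 3 | the dealer opened cup 1) = (1/3) / (4/9) = 3/4.

3/4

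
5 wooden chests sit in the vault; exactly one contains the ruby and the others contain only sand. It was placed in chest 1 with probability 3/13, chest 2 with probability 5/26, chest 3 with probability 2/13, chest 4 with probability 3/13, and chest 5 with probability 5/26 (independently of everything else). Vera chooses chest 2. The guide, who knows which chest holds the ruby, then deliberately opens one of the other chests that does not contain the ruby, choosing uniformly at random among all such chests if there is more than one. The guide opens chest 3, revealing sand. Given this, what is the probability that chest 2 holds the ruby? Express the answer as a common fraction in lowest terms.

Condition on the true location of the ruby.
If it is in either of chests 1 and 4 (prior 3/13 each): the guide has 3 equally likely choices, so probability 1/3; weight (3/13)·(1/3) = 1/13 each.
If it is in chest 2 (prior 5/26): the guide has 4 equally likely choices, so probability 1/4; weight (5/26)·(1/4) = 5/104.
If it is in chest 3 (prior 2/13): the guide opened chest 3, so this case is ruled out; weight (2/13)·0 = 0.
If it is in chest 5 (prior 5/26): the guide has 3 equally likely choices, so probability 1/3; weight (5/26)·(1/3) = 5/78.
The weights sum to 83/312.
So P(the ruby in chest 2 | the guide opened chest 3) = (5/104) / (83/312) = 15/83.

15/83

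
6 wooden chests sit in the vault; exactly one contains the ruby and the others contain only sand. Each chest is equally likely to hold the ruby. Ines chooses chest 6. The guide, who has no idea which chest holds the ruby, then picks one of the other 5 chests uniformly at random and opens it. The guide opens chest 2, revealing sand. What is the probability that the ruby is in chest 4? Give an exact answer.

1/5

Condition on the true location of the ruby.
If it is in any of chests 1, 3, 4, 5, and 6 (prior 1/6 each): the guide picks chest 2 with probability 1/5 regardless, and it is not the prize; weight (1/6)·(1/5) = 1/30 each.
If it is in chest 2 (prior 1/6): the guide opened chest 2, so this case is ruled out; weight (1/6)·0 = 0.
The weights sum to 1/6.
So P(the ruby in chest 4 | the guide opened chest 2) = (1/30) / (1/6) = 1/5.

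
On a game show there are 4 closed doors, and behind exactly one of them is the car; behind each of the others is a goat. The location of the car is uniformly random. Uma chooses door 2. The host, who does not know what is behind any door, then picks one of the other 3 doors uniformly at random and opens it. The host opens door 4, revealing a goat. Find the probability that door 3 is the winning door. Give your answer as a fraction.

Consider each possible location of the car in turn.
If it is behind any of doors 1, 2, and 3 (prior 1/4 each): the host picks door 4 with probability 1/3 regardless, and it is not the prize; weight (1/4)·(1/3) = 1/12 each.
If it is behind door 4 (prior 1/4): the host opened door 4, so this case is ruled out; weight (1/4)·0 = 0.
The weights sum to 1/4.
So P(the car behind door 3 | the host opened door 4) = (1/12) / (1/4) = 1/3.

1/3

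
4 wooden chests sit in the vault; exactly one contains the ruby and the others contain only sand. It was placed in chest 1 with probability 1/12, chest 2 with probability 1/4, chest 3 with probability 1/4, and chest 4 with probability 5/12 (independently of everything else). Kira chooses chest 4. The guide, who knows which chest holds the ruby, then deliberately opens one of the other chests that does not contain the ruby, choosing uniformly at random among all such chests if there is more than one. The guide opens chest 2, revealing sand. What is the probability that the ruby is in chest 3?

9/22

Apply Bayes' rule, conditioning on where the ruby actually is.
If it is in chest 1 (prior 1/12): the guide has 2 equally likely choices, so probability 1/2; weight (1/12)·(1/2) = 1/24.
If it is in chest 2 (prior 1/4): the guide opened chest 2, so this case is ruled out; weight (1/4)·0 = 0.
If it is in chest 3 (prior 1/4): the guide has 2 equally likely choices, so probability 1/2; weight (1/4)·(1/2) = 1/8.
If it is in chest 4 (prior 5/12): the guide has 3 equally likely choices, so probability 1/3; weight (5/12)·(1/3) = 5/36.
The weights sum to 11/36.
So P(the ruby in chest 3 | the guide opened chest 2) = (1/8) / (11/36) = 9/22.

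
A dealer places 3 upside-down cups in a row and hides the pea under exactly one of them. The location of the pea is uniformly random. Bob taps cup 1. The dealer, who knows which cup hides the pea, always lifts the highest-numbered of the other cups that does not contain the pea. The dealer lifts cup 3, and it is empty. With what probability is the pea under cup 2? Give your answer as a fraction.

Apply Bayes' rule, conditioning on where the pea actually is.
If it is under either of cups 1 and 2 (prior 1/3 each): cup 3 is the highest-numbered option available, probability 1; weight (1/3)·1 = 1/3 each.
If it is under cup 3 (prior 1/3): the dealer opened cup 3, so this case is ruled out; weight (1/3)·0 = 0.
The weights sum to 2/3.
So P(the pea under cup 2 | the dealer opened cup 3) = (1/3) / (2/3) = 1/2.

1/2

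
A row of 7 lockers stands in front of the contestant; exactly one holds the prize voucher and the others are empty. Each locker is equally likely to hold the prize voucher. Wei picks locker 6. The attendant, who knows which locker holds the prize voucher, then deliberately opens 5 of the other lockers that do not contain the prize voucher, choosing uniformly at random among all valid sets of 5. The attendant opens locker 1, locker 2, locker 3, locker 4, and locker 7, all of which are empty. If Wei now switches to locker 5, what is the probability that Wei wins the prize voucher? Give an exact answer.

Consider each possible location of the prize voucher in turn.
If it is in any of lockers 1, 2, 3, 4, and 7 (prior 1/7 each): that locker was opened and seen not to hold the prize — ruled out; weight (1/7)·0 = 0 each.
If it is in locker 5 (prior 1/7): the attendant has no choice, probability 1; weight (1/7)·1 = 1/7.
If it is in locker 6 (prior 1/7): the attendant has 6 equally likely choices, so probability 1/6; weight (1/7)·(1/6) = 1/42.
The weights sum to 1/6.
So P(the prize voucher in locker 5 | the attendant opened locker 1, locker 2, locker 3, locker 4, and locker 7) = (1/7) / (1/6) = 6/7.

6/7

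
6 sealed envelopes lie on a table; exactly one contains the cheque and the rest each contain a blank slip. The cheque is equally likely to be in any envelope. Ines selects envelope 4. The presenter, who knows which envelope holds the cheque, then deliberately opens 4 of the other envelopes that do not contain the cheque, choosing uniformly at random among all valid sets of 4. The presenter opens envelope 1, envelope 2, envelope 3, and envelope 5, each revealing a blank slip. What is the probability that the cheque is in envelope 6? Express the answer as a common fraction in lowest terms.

5/6

Condition on the true location of the cheque.
If it is in any of envelopes 1, 2, 3, and 5 (prior 1/6 each): that envelope was opened and seen not to hold the prize — ruled out; weight (1/6)·0 = 0 each.
If it is in envelope 4 (prior 1/6): the presenter has 5 equally likely choices, so probability 1/5; weight (1/6)·(1/5) = 1/30.
If it is in envelope 6 (prior 1/6): the presenter has no choice, probability 1; weight (1/6)·1 = 1/6.
The weights sum to 1/5.
So P(the cheque in envelope 6 | the presenter opened envelope 1, envelope 2, envelope 3, and envelope 5) = (1/6) / (1/5) = 5/6.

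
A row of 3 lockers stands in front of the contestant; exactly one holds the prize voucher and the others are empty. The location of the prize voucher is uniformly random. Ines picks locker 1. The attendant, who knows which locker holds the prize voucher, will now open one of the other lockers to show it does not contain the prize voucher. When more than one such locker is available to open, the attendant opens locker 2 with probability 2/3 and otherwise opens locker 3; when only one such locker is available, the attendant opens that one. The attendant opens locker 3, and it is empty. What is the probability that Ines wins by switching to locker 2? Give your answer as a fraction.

3/4

Apply Bayes' rule, conditioning on where the prize voucher actually is.
If it is in locker 1 (prior 1/3): locker 2 is available but not opened, probability 1/3; weight (1/3)·(1/3) = 1/9.
If it is in locker 2 (prior 1/3): only locker 3 is available, probability 1; weight (1/3)·1 = 1/3.
If it is in locker 3 (prior 1/3): the attendant opened locker 3, so this case is ruled out; weight (1/3)·0 = 0.
The weights sum to 4/9.
So P(the prize voucher in locker 2 | the attendant opened locker 3) = (1/3) / (4/9) = 3/4.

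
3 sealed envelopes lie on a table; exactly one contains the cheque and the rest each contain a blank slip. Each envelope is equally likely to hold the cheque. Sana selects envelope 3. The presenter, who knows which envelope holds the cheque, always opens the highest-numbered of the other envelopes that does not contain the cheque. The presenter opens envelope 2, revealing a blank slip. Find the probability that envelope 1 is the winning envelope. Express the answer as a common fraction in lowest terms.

1/2

Consider each possible location of the cheque in turn.
If it is in either of envelopes 1 and 3 (prior 1/3 each): envelope 2 is the highest-numbered option available, probability 1; weight (1/3)·1 = 1/3 each.
If it is in envelope 2 (prior 1/3): the presenter opened envelope 2, so this case is ruled out; weight (1/3)·0 = 0.
The weights sum to 2/3.
So P(the cheque in envelope 1 | the presenter opened envelope 2) = (1/3) / (2/3) = 1/2.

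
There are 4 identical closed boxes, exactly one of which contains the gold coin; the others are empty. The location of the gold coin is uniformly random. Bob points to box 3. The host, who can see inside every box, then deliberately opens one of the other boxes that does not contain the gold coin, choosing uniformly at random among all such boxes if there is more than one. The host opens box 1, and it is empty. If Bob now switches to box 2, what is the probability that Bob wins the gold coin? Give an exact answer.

Apply Bayes' rule, conditioning on where the gold coin actually is.
If it is in box 1 (prior 1/4): the host opened box 1, so this case is ruled out; weight (1/4)·0 = 0.
If it is in either of boxes 2 and 4 (prior 1/4 each): the host has 2 equally likely choices, so probability 1/2; weight (1/4)·(1/2) = 1/8 each.
If it is in box 3 (prior 1/4): the host has 3 equally likely choices, so probability 1/3; weight (1/4)·(1/3) = 1/12.
The weights sum to 1/3.
So P(the gold coin in box 2 | the host opened box 1) = (1/8) / (1/3) = 3/8.

3/8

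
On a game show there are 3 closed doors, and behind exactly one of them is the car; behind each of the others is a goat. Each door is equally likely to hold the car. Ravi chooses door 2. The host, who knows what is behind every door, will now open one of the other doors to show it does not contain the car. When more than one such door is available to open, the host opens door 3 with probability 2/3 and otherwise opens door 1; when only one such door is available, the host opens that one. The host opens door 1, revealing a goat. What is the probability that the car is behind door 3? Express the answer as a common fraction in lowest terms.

Consider each possible location of the car in turn.
If it is behind door 1 (prior 1/3): the host opened door 1, so this case is ruled out; weight (1/3)·0 = 0.
If it is behind door 2 (prior 1/3): door 3 is available but not opened, probability 1/3; weight (1/3)·(1/3) = 1/9.
If it is behind door 3 (prior 1/3): only door 1 is available, probability 1; weight (1/3)·1 = 1/3.
The weights sum to 4/9.
So P(the car behind door 3 | the host opened door 1) = (1/3) / (4/9) = 3/4.

3/4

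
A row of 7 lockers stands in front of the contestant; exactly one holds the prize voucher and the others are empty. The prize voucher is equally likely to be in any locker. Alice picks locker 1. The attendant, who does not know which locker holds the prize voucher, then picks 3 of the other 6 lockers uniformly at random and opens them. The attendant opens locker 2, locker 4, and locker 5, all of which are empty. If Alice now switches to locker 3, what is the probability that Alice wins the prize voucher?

1/4

Apply Bayes' rule, conditioning on where the prize voucher actually is.
If it is in any of lockers 1, 3, 6, and 7 (prior 1/7 each): the attendant picks exactly this set with probability 1/20 regardless, and none is the prize; weight (1/7)·(1/20) = 1/140 each.
If it is in any of lockers 2, 4, and 5 (prior 1/7 each): that locker was opened and seen not to hold the prize — ruled out; weight (1/7)·0 = 0 each.
The weights sum to 1/35.
So P(the prize voucher in locker 3 | the attendant opened locker 2, locker 4, and locker 5) = (1/140) / (1/35) = 1/4.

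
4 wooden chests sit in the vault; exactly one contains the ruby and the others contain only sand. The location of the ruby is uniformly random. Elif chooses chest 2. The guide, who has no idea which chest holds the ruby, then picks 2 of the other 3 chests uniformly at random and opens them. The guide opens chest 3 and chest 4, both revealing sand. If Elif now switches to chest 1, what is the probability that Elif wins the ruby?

1/2

Because the guide chose which chests to open without knowing where the ruby is, the choice is independent of the prize location. Learning that none of the 2 opened chests holds the ruby simply rules out those 2 locations and leaves the remaining 2 chests still equally likely by symmetry.
So P(the ruby in chest 1) = 1/2.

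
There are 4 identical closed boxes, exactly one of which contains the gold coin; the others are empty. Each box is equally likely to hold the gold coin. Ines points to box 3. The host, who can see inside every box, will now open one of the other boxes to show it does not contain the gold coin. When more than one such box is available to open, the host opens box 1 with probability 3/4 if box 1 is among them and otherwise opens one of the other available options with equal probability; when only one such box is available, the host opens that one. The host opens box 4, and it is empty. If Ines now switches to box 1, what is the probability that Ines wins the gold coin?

Consider each possible location of the gold coin in turn.
If it is in box 1 (prior 1/4): box 1 holds the prize so is unavailable; the host chooses uniformly among the 2 others, probability 1/2; weight (1/4)·(1/2) = 1/8.
If it is in box 2 (prior 1/4): box 1 is available but not opened, probability 1/4; weight (1/4)·(1/4) = 1/16.
If it is in box 3 (prior 1/4): box 1 is available but not opened; box 4 gets probability (1 − 3/4)/2 = 1/8; weight (1/4)·(1/8) = 1/32.
If it is in box 4 (prior 1/4): the host opened box 4, so this case is ruled out; weight (1/4)·0 = 0.
The weights sum to 7/32.
So P(the gold coin in box 1 | the host opened box 4) = (1/8) / (7/32) = 4/7.

4/7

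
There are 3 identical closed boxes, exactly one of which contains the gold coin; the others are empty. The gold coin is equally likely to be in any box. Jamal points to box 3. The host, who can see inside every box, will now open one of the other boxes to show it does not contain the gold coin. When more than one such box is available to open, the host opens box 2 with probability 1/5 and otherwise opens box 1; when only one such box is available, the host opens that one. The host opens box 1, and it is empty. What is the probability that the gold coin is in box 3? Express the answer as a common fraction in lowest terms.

Apply Bayes' rule, conditioning on where the gold coin actually is.
If it is in box 1 (prior 1/3): the host opened box 1, so this case is ruled out; weight (1/3)·0 = 0.
If it is in box 2 (prior 1/3): only box 1 is available, probability 1; weight (1/3)·1 = 1/3.
If it is in box 3 (prior 1/3): box 2 is available but not opened, probability 4/5; weight (1/3)·(4/5) = 4/15.
The weights sum to 3/5.
So P(the gold coin in box 3 | the host opened box 1) = (4/15) / (3/5) = 4/9.

4/9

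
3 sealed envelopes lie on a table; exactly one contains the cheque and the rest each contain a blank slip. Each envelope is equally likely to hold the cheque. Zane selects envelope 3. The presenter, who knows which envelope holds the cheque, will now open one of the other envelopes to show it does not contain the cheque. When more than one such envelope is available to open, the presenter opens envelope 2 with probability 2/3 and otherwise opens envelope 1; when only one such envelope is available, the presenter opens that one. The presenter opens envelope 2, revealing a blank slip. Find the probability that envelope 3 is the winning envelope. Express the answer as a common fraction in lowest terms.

Apply Bayes' rule, conditioning on where the cheque actually is.
If it is in envelope 1 (prior 1/3): only envelope 2 is available, probability 1; weight (1/3)·1 = 1/3.
If it is in envelope 2 (prior 1/3): the presenter opened envelope 2, so this case is ruled out; weight (1/3)·0 = 0.
If it is in envelope 3 (prior 1/3): envelope 2 is available, opened with probability 2/3; weight (1/3)·(2/3) = 2/9.
The weights sum to 5/9.
So P(the cheque in envelope 3 | the presenter opened envelope 2) = (2/9) / (5/9) = 2/5.

2/5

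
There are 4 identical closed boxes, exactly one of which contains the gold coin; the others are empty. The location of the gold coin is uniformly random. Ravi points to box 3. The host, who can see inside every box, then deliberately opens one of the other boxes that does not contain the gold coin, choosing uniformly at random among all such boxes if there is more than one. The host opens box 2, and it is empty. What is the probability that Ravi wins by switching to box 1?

3/8

Consider each possible location of the gold coin in turn.
If it is in either of boxes 1 and 4 (prior 1/4 each): the host has 2 equally likely choices, so probability 1/2; weight (1/4)·(1/2) = 1/8 each.
If it is in box 2 (prior 1/4): the host opened box 2, so this case is ruled out; weight (1/4)·0 = 0.
If it is in box 3 (prior 1/4): the host has 3 equally likely choices, so probability 1/3; weight (1/4)·(1/3) = 1/12.
The weights sum to 1/3.
So P(the gold coin in box 1 | the host opened box 2) = (1/8) / (1/3) = 3/8.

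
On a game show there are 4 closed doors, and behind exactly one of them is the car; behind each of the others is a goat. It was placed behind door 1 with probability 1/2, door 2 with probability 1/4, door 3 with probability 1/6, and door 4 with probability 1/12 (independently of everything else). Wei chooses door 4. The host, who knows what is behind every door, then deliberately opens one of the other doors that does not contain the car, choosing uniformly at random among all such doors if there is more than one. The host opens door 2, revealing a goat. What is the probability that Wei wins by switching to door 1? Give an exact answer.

Condition on the true location of the car.
If it is behind door 1 (prior 1/2): the host has 2 equally likely choices, so probability 1/2; weight (1/2)·(1/2) = 1/4.
If it is behind door 2 (prior 1/4): the host opened door 2, so this case is ruled out; weight (1/4)·0 = 0.
If it is behind door 3 (prior 1/6): the host has 2 equally likely choices, so probability 1/2; weight (1/6)·(1/2) = 1/12.
If it is behind door 4 (prior 1/12): the host has 3 equally likely choices, so probability 1/3; weight (1/12)·(1/3) = 1/36.
The weights sum to 13/36.
So P(the car behind door 1 | the host opened door 2) = (1/4) / (13/36) = 9/13.

9/13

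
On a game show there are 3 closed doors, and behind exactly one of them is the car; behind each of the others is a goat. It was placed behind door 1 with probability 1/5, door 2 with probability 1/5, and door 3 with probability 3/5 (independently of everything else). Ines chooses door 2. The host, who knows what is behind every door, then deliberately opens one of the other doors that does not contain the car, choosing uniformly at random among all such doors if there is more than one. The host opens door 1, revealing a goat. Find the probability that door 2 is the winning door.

1/7

Consider each possible location of the car in turn.
If it is behind door 1 (prior 1/5): the host opened door 1, so this case is ruled out; weight (1/5)·0 = 0.
If it is behind door 2 (prior 1/5): the host has 2 equally likely choices, so probability 1/2; weight (1/5)·(1/2) = 1/10.
If it is behind door 3 (prior 3/5): the host has no choice, probability 1; weight (3/5)·1 = 3/5.
The weights sum to 7/10.
So P(the car behind door 2 | the host opened door 1) = (1/10) / (7/10) = 1/7.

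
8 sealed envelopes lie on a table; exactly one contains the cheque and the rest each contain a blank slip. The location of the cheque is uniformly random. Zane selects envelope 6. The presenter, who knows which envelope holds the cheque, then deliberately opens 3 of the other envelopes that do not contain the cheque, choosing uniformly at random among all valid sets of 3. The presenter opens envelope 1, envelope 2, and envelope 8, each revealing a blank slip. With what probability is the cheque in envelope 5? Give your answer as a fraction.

Apply Bayes' rule, conditioning on where the cheque actually is.
If it is in any of envelopes 1, 2, and 8 (prior 1/8 each): that envelope was opened and seen not to hold the prize — ruled out; weight (1/8)·0 = 0 each.
If it is in any of envelopes 3, 4, 5, and 7 (prior 1/8 each): the presenter has 20 equally likely choices, so probability 1/20; weight (1/8)·(1/20) = 1/160 each.
If it is in envelope 6 (prior 1/8): the presenter has 35 equally likely choices, so probability 1/35; weight (1/8)·(1/35) = 1/280.
The weights sum to 1/35.
So P(the cheque in envelope 5 | the presenter opened envelope 1, envelope 2, and envelope 8) = (1/160) / (1/35) = 7/32.

7/32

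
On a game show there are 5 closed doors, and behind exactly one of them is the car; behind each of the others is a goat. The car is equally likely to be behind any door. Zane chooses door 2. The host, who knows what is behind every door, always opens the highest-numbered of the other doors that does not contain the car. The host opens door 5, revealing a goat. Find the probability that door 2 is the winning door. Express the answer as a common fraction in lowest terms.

1/4

Condition on the true location of the car.
If it is behind any of doors 1, 2, 3, and 4 (prior 1/5 each): door 5 is the highest-numbered option available, probability 1; weight (1/5)·1 = 1/5 each.
If it is behind door 5 (prior 1/5): the host opened door 5, so this case is ruled out; weight (1/5)·0 = 0.
The weights sum to 4/5.
So P(the car behind door 2 | the host opened door 5) = (1/5) / (4/5) = 1/4.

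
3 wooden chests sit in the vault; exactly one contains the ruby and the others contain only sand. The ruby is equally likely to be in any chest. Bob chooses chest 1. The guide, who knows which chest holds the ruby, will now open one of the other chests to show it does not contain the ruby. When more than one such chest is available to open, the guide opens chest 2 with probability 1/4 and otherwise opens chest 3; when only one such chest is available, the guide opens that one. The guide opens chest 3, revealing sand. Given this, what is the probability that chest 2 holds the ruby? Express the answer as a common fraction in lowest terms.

Condition on the true location of the ruby.
If it is in chest 1 (prior 1/3): chest 2 is available but not opened, probability 3/4; weight (1/3)·(3/4) = 1/4.
If it is in chest 2 (prior 1/3): only chest 3 is available, probability 1; weight (1/3)·1 = 1/3.
If it is in chest 3 (prior 1/3): the guide opened chest 3, so this case is ruled out; weight (1/3)·0 = 0.
The weights sum to 7/12.
So P(the ruby in chest 2 | the guide opened chest 3) = (1/3) / (7/12) = 4/7.

4/7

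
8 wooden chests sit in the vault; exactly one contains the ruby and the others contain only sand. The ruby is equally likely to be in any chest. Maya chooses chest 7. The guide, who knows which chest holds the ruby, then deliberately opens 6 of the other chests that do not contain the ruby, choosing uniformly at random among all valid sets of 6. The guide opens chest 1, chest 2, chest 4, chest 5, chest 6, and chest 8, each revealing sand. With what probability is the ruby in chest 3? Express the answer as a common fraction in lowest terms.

Consider each possible location of the ruby in turn.
If it is in any of chests 1, 2, 4, 5, 6, and 8 (prior 1/8 each): that chest was opened and seen not to hold the prize — ruled out; weight (1/8)·0 = 0 each.
If it is in chest 3 (prior 1/8): the guide has no choice, probability 1; weight (1/8)·1 = 1/8.
If it is in chest 7 (prior 1/8): the guide has 7 equally likely choices, so probability 1/7; weight (1/8)·(1/7) = 1/56.
The weights sum to 1/7.
So P(the ruby in chest 3 | the guide opened chest 1, chest 2, chest 4, chest 5, chest 6, and chest 8) = (1/8) / (1/7) = 7/8.

7/8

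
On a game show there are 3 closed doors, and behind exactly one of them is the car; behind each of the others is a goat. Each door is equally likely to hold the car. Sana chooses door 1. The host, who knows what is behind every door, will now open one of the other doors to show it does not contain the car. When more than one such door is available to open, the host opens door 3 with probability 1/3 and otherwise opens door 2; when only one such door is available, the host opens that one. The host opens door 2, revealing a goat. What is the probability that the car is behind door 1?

Apply Bayes' rule, conditioning on where the car actually is.
If it is behind door 1 (prior 1/3): door 3 is available but not opened, probability 2/3; weight (1/3)·(2/3) = 2/9.
If it is behind door 2 (prior 1/3): the host opened door 2, so this case is ruled out; weight (1/3)·0 = 0.
If it is behind door 3 (prior 1/3): only door 2 is available, probability 1; weight (1/3)·1 = 1/3.
The weights sum to 5/9.
So P(the car behind door 1 | the host opened door 2) = (2/9) / (5/9) = 2/5.

2/5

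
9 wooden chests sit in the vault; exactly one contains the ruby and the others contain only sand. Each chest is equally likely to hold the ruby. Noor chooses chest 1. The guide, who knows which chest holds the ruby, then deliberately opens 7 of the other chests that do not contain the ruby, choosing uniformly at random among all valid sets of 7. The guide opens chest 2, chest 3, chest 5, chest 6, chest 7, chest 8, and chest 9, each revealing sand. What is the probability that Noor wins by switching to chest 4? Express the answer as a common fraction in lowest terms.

Consider each possible location of the ruby in turn.
If it is in chest 1 (prior 1/9): the guide has 8 equally likely choices, so probability 1/8; weight (1/9)·(1/8) = 1/72.
If it is in any of chests 2, 3, 5, 6, 7, 8, and 9 (prior 1/9 each): that chest was opened and seen not to hold the prize — ruled out; weight (1/9)·0 = 0 each.
If it is in chest 4 (prior 1/9): the guide has no choice, probability 1; weight (1/9)·1 = 1/9.
The weights sum to 1/8.
So P(the ruby in chest 4 | the guide opened chest 2, chest 3, chest 5, chest 6, chest 7, chest 8, and chest 9) = (1/9) / (1/8) = 8/9.

8/9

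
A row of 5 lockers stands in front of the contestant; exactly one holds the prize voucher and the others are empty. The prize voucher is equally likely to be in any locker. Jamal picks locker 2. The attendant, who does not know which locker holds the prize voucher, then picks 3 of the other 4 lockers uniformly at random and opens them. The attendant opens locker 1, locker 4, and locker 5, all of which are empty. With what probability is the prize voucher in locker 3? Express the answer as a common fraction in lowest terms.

1/2

Apply Bayes' rule, conditioning on where the prize voucher actually is.
If it is in any of lockers 1, 4, and 5 (prior 1/5 each): that locker was opened and seen not to hold the prize — ruled out; weight (1/5)·0 = 0 each.
If it is in either of lockers 2 and 3 (prior 1/5 each): the attendant picks exactly this set with probability 1/4 regardless, and none is the prize; weight (1/5)·(1/4) = 1/20 each.
The weights sum to 1/10.
So P(the prize voucher in locker 3 | the attendant opened locker 1, locker 4, and locker 5) = (1/20) / (1/10) = 1/2.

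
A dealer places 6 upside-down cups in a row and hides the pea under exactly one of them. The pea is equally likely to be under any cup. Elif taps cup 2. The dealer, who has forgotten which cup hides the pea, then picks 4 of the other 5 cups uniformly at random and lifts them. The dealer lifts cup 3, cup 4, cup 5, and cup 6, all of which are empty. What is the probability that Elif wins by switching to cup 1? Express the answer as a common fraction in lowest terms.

Consider each possible location of the pea in turn.
If it is under either of cups 1 and 2 (prior 1/6 each): the dealer picks exactly this set with probability 1/5 regardless, and none is the prize; weight (1/6)·(1/5) = 1/30 each.
If it is under any of cups 3, 4, 5, and 6 (prior 1/6 each): that cup was opened and seen not to hold the prize — ruled out; weight (1/6)·0 = 0 each.
The weights sum to 1/15.
So P(the pea under cup 1 | the dealer opened cup 3, cup 4, cup 5, and cup 6) = (1/30) / (1/15) = 1/2.

1/2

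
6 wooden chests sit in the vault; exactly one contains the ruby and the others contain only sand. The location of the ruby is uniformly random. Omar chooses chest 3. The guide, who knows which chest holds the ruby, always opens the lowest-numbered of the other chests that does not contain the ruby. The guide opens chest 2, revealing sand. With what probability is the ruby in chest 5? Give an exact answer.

0

Consider each possible location of the ruby in turn.
If it is in chest 1 (prior 1/6): chest 2 is the lowest-numbered option available, probability 1; weight (1/6)·1 = 1/6.
If it is in chest 2 (prior 1/6): the guide opened chest 2, so this case is ruled out; weight (1/6)·0 = 0.
If it is in any of chests 3, 4, 5, and 6 (prior 1/6 each): the guide would have opened chest 1 instead, probability 0; weight (1/6)·0 = 0 each.
The weights sum to 1/6.
So P(the ruby in chest 5 | the guide opened chest 2) = 0 / (1/6) = 0.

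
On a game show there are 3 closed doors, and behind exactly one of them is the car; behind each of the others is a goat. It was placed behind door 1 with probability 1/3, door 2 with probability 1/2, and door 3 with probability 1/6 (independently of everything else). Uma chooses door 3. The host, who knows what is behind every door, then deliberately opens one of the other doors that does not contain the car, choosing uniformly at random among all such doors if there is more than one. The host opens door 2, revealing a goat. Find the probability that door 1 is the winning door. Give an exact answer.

4/5

Apply Bayes' rule, conditioning on where the car actually is.
If it is behind door 1 (prior 1/3): the host has no choice, probability 1; weight (1/3)·1 = 1/3.
If it is behind door 2 (prior 1/2): the host opened door 2, so this case is ruled out; weight (1/2)·0 = 0.
If it is behind door 3 (prior 1/6): the host has 2 equally likely choices, so probability 1/2; weight (1/6)·(1/2) = 1/12.
The weights sum to 5/12.
So P(the car behind door 1 | the host opened door 2) = (1/3) / (5/12) = 4/5.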